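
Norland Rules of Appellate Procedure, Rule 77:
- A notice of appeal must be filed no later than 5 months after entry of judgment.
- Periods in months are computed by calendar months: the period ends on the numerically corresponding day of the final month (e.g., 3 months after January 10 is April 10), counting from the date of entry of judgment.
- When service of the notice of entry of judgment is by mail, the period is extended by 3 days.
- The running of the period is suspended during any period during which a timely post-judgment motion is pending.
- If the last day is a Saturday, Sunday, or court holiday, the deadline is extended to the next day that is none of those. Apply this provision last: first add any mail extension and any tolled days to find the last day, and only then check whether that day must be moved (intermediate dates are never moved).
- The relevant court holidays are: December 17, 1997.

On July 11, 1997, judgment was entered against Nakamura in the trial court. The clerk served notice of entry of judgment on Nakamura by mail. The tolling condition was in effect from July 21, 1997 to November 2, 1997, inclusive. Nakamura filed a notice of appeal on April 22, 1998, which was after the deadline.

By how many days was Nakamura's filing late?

23 days

5 months after July 11, 1997 is December 11, 1997.
Service was by mail, adding 3 days: December 11, 1997 + 3 days = December 14, 1997.
From July 21, 1997 through November 2, 1997 inclusive is 105 days; tolling adds 105 days: December 14, 1997 + 105 days = March 29, 1998.
March 29, 1998 is Sunday. The next qualifying day is March 30, 1998.
The deadline is March 30, 1998; from March 30, 1998 to April 22, 1998 is 23 days.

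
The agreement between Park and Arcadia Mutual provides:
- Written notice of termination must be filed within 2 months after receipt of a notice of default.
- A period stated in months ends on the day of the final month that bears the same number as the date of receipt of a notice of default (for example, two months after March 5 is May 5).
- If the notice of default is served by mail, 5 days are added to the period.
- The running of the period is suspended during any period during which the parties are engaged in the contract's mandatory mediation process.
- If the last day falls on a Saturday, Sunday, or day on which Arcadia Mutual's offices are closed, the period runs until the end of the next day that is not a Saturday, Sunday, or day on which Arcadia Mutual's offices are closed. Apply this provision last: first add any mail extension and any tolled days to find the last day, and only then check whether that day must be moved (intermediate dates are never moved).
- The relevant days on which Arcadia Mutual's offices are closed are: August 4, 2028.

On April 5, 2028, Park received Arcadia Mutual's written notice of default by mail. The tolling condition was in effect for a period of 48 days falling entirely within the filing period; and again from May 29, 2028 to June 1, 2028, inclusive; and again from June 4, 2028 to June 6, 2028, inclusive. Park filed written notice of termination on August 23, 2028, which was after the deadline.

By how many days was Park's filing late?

16 days

2 months after April 5, 2028 is June 5, 2028.
Service was by mail, adding 5 days: June 5, 2028 + 5 days = June 10, 2028.
Tolling adds 48 days: June 10, 2028 + 48 days = July 28, 2028.
From May 29, 2028 through June 1, 2028 inclusive is 4 days; tolling adds 4 days: July 28, 2028 + 4 days = August 1, 2028.
From June 4, 2028 through June 6, 2028 inclusive is 3 days; tolling adds 3 days: August 1, 2028 + 3 days = August 4, 2028.
August 4, 2028 is a listed holiday; August 5, 2028 is Saturday; August 6, 2028 is Sunday. The next qualifying day is August 7, 2028.
The deadline is August 7, 2028; from August 7, 2028 to August 23, 2028 is 16 days.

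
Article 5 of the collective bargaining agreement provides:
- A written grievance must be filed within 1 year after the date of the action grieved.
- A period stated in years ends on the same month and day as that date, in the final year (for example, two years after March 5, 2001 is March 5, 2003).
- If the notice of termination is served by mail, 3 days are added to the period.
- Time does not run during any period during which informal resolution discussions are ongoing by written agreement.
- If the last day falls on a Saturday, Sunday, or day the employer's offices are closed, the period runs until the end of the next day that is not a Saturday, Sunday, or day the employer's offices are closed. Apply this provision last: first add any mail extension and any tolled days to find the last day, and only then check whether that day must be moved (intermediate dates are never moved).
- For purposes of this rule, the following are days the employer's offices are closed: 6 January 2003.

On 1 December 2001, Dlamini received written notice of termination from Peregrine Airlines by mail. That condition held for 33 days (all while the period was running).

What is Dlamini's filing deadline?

1 year after 1 December 2001 is December 1, 2002.
Service was by mail, adding 3 days: December 1, 2002 + 3 days = December 4, 2002.
Tolling adds 33 days: December 4, 2002 + 33 days = January 6, 2003.
January 6, 2003 is a listed holiday. The next qualifying day is January 7, 2003.

January 7, 2003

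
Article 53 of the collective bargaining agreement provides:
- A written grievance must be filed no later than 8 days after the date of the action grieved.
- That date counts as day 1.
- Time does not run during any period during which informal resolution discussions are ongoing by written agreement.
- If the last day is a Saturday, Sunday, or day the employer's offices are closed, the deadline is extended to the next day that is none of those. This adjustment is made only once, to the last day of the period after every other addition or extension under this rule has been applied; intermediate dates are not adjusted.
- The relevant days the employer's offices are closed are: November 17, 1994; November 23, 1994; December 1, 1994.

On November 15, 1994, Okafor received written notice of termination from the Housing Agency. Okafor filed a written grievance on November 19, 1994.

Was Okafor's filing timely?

Yes

Counting November 15, 1994 as day 1, day 8 is November 22, 1994.
November 22, 1994 is a Tuesday and not a day the employer's offices are closed, so no extension applies.
The deadline is November 22, 1994; the filing on November 19, 1994 is on or before that date.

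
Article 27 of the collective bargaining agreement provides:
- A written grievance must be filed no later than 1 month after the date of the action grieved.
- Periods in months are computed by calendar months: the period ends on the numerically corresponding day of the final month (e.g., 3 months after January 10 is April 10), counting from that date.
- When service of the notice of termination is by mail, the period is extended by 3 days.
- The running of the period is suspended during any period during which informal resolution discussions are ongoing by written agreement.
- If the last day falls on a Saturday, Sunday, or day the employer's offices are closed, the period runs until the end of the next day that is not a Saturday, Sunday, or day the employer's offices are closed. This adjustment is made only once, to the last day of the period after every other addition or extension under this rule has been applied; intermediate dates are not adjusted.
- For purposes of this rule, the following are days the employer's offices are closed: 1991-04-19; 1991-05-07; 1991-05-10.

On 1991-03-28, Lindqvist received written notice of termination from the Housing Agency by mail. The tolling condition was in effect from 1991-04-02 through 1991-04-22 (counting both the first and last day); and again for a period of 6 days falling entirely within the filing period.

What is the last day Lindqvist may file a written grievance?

May 28, 1991

1 month after 1991-03-28 is April 28, 1991.
Service was by mail, adding 3 days: April 28, 1991 + 3 days = May 1, 1991.
From April 2, 1991 through April 22, 1991 inclusive is 21 days; tolling adds 21 days: May 1, 1991 + 21 days = May 22, 1991.
Tolling adds 6 days: May 22, 1991 + 6 days = May 28, 1991.
May 28, 1991 is a Tuesday and not a day the employer's offices are closed, so no extension applies.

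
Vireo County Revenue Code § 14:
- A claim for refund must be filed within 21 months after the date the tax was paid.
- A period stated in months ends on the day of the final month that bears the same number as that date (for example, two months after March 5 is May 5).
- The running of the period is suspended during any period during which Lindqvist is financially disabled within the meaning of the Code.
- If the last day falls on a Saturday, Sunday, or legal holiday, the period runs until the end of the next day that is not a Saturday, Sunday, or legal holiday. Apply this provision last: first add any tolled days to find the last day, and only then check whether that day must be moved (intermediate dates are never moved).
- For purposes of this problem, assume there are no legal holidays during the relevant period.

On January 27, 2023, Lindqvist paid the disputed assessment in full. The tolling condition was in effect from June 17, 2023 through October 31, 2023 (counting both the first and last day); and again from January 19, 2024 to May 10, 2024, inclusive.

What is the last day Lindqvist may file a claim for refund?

July 4, 2025

21 months after January 27, 2023 is October 27, 2024.
From June 17, 2023 through October 31, 2023 inclusive is 137 days; tolling adds 137 days: October 27, 2024 + 137 days = March 13, 2025.
From January 19, 2024 through May 10, 2024 inclusive is 113 days; tolling adds 113 days: March 13, 2025 + 113 days = July 4, 2025.
July 4, 2025 is a Friday and not a legal holiday, so no extension applies.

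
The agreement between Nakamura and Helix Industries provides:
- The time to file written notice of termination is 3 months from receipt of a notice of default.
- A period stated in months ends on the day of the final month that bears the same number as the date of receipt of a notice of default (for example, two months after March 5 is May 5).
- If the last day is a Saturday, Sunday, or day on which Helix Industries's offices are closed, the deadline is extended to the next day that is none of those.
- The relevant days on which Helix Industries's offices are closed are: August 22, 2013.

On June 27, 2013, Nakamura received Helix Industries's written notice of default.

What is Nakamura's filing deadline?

September 27, 2013

3 months after June 27, 2013 is September 27, 2013.
September 27, 2013 is a Friday and not a day on which Helix Industries's offices are closed, so no extension applies.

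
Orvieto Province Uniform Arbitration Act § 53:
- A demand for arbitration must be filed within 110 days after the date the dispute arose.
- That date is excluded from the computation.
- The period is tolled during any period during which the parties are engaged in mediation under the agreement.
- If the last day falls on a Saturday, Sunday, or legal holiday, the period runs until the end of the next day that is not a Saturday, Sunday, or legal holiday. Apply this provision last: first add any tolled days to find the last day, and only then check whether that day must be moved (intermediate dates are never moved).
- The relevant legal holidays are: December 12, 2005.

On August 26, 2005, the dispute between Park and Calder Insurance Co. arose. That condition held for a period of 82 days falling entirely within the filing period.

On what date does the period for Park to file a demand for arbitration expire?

March 6, 2006

110 days after August 26, 2005 is December 14, 2005.
Tolling adds 82 days: December 14, 2005 + 82 days = March 6, 2006.
March 6, 2006 is a Monday and not a legal holiday, so no extension applies.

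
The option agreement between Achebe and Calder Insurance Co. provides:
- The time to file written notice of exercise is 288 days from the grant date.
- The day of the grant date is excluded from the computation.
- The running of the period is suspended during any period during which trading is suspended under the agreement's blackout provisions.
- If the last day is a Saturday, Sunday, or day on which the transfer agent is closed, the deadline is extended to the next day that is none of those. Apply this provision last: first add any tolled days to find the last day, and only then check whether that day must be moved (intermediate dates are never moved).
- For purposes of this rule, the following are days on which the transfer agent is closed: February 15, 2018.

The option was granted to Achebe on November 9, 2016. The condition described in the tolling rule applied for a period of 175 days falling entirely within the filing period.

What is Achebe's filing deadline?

February 16, 2018

288 days after November 9, 2016 is August 24, 2017.
Tolling adds 175 days: August 24, 2017 + 175 days = February 15, 2018.
February 15, 2018 is a listed holiday. The next qualifying day is February 16, 2018.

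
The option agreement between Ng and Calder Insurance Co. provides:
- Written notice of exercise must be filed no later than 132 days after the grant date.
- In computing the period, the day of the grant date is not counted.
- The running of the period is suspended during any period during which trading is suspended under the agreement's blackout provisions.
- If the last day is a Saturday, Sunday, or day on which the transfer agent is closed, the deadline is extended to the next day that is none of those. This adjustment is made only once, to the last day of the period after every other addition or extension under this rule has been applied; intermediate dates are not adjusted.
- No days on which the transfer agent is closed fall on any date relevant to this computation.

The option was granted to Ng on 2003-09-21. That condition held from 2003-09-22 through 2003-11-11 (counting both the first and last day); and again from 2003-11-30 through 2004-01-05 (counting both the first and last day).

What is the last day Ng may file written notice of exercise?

April 28, 2004

132 days after 2003-09-21 is January 31, 2004.
From September 22, 2003 through November 11, 2003 inclusive is 51 days; tolling adds 51 days: January 31, 2004 + 51 days = March 22, 2004.
From November 30, 2003 through January 5, 2004 inclusive is 37 days; tolling adds 37 days: March 22, 2004 + 37 days = April 28, 2004.
April 28, 2004 is a Wednesday and not a day on which the transfer agent is closed, so no extension applies.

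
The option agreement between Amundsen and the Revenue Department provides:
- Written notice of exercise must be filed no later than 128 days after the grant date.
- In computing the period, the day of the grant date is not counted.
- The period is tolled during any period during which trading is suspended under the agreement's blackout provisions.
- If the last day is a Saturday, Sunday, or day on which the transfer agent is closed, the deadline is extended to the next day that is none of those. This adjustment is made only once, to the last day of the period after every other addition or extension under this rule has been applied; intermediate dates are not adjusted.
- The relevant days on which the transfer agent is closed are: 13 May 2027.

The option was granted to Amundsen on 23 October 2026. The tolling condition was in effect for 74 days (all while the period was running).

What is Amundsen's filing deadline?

128 days after 23 October 2026 is February 28, 2027.
Tolling adds 74 days: February 28, 2027 + 74 days = May 13, 2027.
May 13, 2027 is a listed holiday. The next qualifying day is May 14, 2027.

May 14, 2027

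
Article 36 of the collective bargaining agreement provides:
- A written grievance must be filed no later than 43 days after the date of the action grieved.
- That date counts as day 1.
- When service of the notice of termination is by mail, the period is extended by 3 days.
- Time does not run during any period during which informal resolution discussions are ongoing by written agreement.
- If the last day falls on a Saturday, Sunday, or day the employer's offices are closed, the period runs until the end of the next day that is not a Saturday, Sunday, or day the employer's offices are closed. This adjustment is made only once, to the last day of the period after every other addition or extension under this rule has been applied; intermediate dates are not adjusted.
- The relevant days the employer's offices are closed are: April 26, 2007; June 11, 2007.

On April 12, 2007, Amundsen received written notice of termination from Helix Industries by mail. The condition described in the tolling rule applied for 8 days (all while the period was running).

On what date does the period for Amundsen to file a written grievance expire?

Counting April 12, 2007 as day 1, day 43 is May 24, 2007.
Service was by mail, adding 3 days: May 24, 2007 + 3 days = May 27, 2007.
Tolling adds 8 days: May 27, 2007 + 8 days = June 4, 2007.
June 4, 2007 is a Monday and not a day the employer's offices are closed, so no extension applies.

June 4, 2007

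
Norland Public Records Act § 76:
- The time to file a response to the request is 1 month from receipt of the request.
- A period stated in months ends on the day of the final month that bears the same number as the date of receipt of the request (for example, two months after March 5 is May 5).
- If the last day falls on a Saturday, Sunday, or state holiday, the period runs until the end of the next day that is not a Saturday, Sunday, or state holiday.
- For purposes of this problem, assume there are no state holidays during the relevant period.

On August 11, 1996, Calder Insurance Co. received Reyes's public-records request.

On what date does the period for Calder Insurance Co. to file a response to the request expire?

September 11, 1996

1 month after August 11, 1996 is September 11, 1996.
September 11, 1996 is a Wednesday and not a state holiday, so no extension applies.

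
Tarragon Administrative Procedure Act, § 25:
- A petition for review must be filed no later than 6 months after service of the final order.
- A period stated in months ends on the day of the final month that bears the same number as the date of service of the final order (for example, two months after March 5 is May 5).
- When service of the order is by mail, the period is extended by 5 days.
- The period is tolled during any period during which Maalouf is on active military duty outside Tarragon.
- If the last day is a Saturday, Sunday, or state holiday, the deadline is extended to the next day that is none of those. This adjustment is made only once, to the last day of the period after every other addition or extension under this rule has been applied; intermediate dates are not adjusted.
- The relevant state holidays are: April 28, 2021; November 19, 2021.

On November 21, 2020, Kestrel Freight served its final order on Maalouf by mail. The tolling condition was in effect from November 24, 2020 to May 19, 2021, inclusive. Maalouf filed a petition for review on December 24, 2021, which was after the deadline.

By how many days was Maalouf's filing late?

32 days

6 months after November 21, 2020 is May 21, 2021.
Service was by mail, adding 5 days: May 21, 2021 + 5 days = May 26, 2021.
From November 24, 2020 through May 19, 2021 inclusive is 177 days; tolling adds 177 days: May 26, 2021 + 177 days = November 19, 2021.
November 19, 2021 is a listed holiday; November 20, 2021 is Saturday; November 21, 2021 is Sunday. The next qualifying day is November 22, 2021.
The deadline is November 22, 2021; from November 22, 2021 to December 24, 2021 is 32 days.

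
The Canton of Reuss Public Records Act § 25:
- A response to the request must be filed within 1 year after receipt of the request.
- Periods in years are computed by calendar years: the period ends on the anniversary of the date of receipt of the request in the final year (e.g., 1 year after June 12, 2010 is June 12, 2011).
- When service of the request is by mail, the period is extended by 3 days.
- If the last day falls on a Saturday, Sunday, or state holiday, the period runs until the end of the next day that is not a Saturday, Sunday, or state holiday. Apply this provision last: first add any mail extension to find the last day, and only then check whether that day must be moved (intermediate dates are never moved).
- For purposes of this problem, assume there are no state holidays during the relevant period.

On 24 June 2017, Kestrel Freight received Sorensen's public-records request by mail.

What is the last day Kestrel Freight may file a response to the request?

June 27, 2018

1 year after 24 June 2017 is June 24, 2018.
Service was by mail, adding 3 days: June 24, 2018 + 3 days = June 27, 2018.
June 27, 2018 is a Wednesday and not a state holiday, so no extension applies.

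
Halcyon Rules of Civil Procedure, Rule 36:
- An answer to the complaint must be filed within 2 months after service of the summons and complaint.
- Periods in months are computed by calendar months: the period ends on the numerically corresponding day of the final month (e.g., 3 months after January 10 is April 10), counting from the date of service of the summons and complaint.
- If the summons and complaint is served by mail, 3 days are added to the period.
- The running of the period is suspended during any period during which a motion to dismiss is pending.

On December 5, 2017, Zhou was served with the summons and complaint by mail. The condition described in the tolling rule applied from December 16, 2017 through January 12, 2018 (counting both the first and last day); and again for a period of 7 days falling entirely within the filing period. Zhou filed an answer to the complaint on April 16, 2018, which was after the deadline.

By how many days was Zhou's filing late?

32 days

2 months after December 5, 2017 is February 5, 2018.
Service was by mail, adding 3 days: February 5, 2018 + 3 days = February 8, 2018.
From December 16, 2017 through January 12, 2018 inclusive is 28 days; tolling adds 28 days: February 8, 2018 + 28 days = March 8, 2018.
Tolling adds 7 days: March 8, 2018 + 7 days = March 15, 2018.
The deadline is March 15, 2018; from March 15, 2018 to April 16, 2018 is 32 days.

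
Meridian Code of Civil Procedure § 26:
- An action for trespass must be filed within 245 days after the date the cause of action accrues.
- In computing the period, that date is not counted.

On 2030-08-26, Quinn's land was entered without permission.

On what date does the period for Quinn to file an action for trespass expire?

April 28, 2031

245 days after 2030-08-26 is April 28, 2031.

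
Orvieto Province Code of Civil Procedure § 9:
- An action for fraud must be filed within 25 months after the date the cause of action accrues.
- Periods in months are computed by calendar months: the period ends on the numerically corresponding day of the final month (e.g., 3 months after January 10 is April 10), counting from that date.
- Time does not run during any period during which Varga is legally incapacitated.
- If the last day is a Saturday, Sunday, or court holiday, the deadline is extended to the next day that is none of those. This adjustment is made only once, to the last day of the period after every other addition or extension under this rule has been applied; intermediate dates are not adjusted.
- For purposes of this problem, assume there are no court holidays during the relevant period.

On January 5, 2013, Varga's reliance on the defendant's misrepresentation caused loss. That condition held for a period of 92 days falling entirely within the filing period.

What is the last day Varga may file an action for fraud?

May 8, 2015

25 months after January 5, 2013 is February 5, 2015.
Tolling adds 92 days: February 5, 2015 + 92 days = May 8, 2015.
May 8, 2015 is a Friday and not a court holiday, so no extension applies.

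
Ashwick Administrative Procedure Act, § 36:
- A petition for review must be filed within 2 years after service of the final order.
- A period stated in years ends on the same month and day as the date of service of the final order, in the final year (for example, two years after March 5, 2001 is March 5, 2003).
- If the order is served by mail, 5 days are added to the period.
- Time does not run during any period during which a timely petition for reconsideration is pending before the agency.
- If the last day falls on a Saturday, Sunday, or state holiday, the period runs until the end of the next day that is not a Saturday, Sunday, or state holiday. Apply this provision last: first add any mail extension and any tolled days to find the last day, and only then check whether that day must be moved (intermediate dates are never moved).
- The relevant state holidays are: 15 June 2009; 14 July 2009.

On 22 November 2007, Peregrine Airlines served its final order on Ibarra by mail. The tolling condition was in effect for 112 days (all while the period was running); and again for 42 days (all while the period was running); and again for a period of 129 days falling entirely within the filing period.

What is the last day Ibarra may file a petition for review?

September 6, 2010

2 years after 22 November 2007 is November 22, 2009.
Service was by mail, adding 5 days: November 22, 2009 + 5 days = November 27, 2009.
Tolling adds 112 days: November 27, 2009 + 112 days = March 19, 2010.
Tolling adds 42 days: March 19, 2010 + 42 days = April 30, 2010.
Tolling adds 129 days: April 30, 2010 + 129 days = September 6, 2010.
September 6, 2010 is a Monday and not a state holiday, so no extension applies.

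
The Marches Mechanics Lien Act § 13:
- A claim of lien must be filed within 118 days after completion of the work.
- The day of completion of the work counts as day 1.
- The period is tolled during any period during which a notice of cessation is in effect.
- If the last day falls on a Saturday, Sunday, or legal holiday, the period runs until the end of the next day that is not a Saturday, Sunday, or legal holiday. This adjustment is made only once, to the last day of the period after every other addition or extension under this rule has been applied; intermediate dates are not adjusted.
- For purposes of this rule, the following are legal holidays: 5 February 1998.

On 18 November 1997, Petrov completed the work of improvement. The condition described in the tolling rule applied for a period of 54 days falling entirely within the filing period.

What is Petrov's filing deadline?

Counting 18 November 1997 as day 1, day 118 is March 15, 1998.
Tolling adds 54 days: March 15, 1998 + 54 days = May 8, 1998.
May 8, 1998 is a Friday and not a legal holiday, so no extension applies.

May 8, 1998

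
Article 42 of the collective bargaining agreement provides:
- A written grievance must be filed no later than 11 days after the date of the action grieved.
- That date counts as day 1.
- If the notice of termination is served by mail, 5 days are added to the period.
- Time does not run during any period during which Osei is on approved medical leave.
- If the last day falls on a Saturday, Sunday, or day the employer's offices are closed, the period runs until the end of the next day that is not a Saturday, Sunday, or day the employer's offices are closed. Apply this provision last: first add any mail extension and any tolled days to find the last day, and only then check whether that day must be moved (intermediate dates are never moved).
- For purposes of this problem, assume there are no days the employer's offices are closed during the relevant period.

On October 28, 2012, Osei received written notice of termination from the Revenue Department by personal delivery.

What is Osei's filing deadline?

Counting October 28, 2012 as day 1, day 11 is November 7, 2012.
Service was not by mail, so no mail extension applies.
November 7, 2012 is a Wednesday and not a day the employer's offices are closed, so no extension applies.

November 7, 2012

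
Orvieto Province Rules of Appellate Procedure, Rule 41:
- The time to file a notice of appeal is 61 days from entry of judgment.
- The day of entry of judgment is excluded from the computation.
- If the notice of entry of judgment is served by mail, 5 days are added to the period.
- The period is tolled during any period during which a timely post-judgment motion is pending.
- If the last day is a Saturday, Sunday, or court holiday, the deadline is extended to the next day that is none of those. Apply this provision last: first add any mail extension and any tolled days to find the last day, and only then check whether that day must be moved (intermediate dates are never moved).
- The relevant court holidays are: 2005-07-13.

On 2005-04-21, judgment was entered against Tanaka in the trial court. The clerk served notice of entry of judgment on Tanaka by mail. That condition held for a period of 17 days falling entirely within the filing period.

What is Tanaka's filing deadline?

61 days after 2005-04-21 is June 21, 2005.
Service was by mail, adding 5 days: June 21, 2005 + 5 days = June 26, 2005.
Tolling adds 17 days: June 26, 2005 + 17 days = July 13, 2005.
July 13, 2005 is a listed holiday. The next qualifying day is July 14, 2005.

July 14, 2005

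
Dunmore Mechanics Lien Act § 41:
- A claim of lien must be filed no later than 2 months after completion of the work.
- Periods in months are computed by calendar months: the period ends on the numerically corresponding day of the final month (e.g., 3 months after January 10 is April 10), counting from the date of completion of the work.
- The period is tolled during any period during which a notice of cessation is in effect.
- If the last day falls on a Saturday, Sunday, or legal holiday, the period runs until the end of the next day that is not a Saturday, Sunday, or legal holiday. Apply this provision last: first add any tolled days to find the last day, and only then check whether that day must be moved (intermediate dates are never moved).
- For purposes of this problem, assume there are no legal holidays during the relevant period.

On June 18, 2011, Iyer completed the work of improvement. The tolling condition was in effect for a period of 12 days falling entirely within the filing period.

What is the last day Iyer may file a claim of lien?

August 30, 2011

2 months after June 18, 2011 is August 18, 2011.
Tolling adds 12 days: August 18, 2011 + 12 days = August 30, 2011.
August 30, 2011 is a Tuesday and not a legal holiday, so no extension applies.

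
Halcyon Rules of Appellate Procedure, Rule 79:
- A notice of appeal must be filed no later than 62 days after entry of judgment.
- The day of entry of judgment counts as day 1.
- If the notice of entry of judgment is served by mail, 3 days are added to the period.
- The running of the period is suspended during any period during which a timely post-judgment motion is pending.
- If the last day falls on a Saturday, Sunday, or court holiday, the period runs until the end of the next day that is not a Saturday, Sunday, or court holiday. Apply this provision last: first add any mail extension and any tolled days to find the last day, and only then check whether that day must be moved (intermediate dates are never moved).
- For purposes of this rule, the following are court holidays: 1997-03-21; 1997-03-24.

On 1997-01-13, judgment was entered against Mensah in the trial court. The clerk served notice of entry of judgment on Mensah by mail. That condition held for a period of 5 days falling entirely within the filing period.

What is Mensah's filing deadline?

Counting 1997-01-13 as day 1, day 62 is March 15, 1997.
Service was by mail, adding 3 days: March 15, 1997 + 3 days = March 18, 1997.
Tolling adds 5 days: March 18, 1997 + 5 days = March 23, 1997.
March 23, 1997 is Sunday; March 24, 1997 is a listed holiday. The next qualifying day is March 25, 1997.

March 25, 1997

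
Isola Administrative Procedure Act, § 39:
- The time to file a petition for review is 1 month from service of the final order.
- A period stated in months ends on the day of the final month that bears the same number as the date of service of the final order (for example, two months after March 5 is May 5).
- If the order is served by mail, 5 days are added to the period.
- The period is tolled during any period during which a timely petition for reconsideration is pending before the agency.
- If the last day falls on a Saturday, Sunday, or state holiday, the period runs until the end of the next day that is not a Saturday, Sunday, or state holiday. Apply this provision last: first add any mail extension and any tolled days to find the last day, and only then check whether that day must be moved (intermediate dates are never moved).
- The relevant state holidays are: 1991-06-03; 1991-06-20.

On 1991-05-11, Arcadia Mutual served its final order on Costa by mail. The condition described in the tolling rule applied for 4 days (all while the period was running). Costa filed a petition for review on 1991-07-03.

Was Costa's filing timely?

1 month after 1991-05-11 is June 11, 1991.
Service was by mail, adding 5 days: June 11, 1991 + 5 days = June 16, 1991.
Tolling adds 4 days: June 16, 1991 + 4 days = June 20, 1991.
June 20, 1991 is a listed holiday. The next qualifying day is June 21, 1991.
The deadline is June 21, 1991; the filing on July 3, 1991 is after that date.

No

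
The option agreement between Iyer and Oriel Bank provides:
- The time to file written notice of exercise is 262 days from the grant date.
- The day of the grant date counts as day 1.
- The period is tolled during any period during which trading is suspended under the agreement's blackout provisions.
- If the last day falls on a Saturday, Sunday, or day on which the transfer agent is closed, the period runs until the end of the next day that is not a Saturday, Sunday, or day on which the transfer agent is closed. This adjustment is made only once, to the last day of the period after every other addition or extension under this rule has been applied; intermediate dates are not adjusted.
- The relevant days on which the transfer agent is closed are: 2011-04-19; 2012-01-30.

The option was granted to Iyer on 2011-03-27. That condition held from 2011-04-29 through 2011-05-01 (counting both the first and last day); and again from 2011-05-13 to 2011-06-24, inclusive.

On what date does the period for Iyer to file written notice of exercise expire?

Counting 2011-03-27 as day 1, day 262 is December 13, 2011.
From April 29, 2011 through May 1, 2011 inclusive is 3 days; tolling adds 3 days: December 13, 2011 + 3 days = December 16, 2011.
From May 13, 2011 through June 24, 2011 inclusive is 43 days; tolling adds 43 days: December 16, 2011 + 43 days = January 28, 2012.
January 28, 2012 is Saturday; January 29, 2012 is Sunday; January 30, 2012 is a listed holiday. The next qualifying day is January 31, 2012.

January 31, 2012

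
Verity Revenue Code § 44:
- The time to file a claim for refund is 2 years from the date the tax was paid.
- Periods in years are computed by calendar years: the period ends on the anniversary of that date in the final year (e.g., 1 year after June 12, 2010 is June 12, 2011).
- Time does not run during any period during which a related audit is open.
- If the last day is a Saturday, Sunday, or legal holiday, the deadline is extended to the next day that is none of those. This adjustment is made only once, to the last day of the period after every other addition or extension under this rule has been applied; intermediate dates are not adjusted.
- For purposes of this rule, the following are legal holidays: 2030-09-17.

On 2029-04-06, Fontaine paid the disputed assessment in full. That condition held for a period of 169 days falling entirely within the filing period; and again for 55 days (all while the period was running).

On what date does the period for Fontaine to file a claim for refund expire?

November 17, 2031

2 years after 2029-04-06 is April 6, 2031.
Tolling adds 169 days: April 6, 2031 + 169 days = September 22, 2031.
Tolling adds 55 days: September 22, 2031 + 55 days = November 16, 2031.
November 16, 2031 is Sunday. The next qualifying day is November 17, 2031.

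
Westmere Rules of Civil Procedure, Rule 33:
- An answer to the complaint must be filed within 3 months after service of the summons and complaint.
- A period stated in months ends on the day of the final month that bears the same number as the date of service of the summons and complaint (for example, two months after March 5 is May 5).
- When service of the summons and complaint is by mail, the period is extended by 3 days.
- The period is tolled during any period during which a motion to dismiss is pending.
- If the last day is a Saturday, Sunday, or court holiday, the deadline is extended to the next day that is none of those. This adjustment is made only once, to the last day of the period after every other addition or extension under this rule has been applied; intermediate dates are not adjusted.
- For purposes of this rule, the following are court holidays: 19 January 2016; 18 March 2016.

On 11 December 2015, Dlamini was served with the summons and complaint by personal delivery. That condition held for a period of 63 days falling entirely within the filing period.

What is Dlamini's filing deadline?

May 13, 2016

3 months after 11 December 2015 is March 11, 2016.
Service was not by mail, so no mail extension applies.
Tolling adds 63 days: March 11, 2016 + 63 days = May 13, 2016.
May 13, 2016 is a Friday and not a court holiday, so no extension applies.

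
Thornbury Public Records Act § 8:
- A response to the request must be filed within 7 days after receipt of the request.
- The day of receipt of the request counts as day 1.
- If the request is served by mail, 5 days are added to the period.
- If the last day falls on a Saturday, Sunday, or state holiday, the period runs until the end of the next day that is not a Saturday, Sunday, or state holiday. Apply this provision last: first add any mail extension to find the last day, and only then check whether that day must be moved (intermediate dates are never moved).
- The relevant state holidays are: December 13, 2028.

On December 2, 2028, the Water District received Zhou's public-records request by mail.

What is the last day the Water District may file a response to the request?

Counting December 2, 2028 as day 1, day 7 is December 8, 2028.
Service was by mail, adding 5 days: December 8, 2028 + 5 days = December 13, 2028.
December 13, 2028 is a listed holiday. The next qualifying day is December 14, 2028.

December 14, 2028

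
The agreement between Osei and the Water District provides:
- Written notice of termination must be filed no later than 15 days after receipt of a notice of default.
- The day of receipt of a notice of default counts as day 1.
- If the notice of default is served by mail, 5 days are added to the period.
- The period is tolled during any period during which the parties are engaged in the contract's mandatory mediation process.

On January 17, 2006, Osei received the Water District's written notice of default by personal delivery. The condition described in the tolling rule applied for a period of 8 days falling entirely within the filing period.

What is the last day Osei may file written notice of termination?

Counting January 17, 2006 as day 1, day 15 is January 31, 2006.
Service was not by mail, so no mail extension applies.
Tolling adds 8 days: January 31, 2006 + 8 days = February 8, 2006.

February 8, 2006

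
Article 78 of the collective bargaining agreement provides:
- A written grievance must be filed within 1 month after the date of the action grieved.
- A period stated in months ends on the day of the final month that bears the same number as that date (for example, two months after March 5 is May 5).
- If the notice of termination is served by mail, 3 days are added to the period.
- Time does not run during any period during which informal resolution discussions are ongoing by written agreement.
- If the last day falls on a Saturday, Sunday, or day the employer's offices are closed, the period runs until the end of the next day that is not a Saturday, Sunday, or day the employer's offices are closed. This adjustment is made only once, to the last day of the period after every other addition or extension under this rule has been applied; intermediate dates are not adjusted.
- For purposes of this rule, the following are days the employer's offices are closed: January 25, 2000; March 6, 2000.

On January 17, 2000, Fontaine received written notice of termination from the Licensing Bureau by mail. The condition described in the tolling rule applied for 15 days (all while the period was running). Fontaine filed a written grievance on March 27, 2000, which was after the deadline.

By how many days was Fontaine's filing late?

20 days

1 month after January 17, 2000 is February 17, 2000.
Service was by mail, adding 3 days: February 17, 2000 + 3 days = February 20, 2000.
Tolling adds 15 days: February 20, 2000 + 15 days = March 6, 2000.
March 6, 2000 is a listed holiday. The next qualifying day is March 7, 2000.
The deadline is March 7, 2000; from March 7, 2000 to March 27, 2000 is 20 days.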